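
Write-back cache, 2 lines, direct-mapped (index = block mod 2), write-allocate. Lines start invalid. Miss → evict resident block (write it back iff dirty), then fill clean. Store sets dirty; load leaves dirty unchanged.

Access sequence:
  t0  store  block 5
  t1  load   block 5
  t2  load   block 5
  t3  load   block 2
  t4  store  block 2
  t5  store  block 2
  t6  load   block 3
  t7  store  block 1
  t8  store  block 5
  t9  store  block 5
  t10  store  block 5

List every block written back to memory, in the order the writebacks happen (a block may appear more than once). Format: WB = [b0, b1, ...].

0: W B5 → L1 miss [D]
1: R B5 → L1 hit [D]
2: R B5 → L1 hit [D]
3: R B2 → L0 miss [-]
4: W B2 → L0 hit [D]
5: W B2 → L0 hit [D]
6: R B3 → L1 miss wb→B5 [-]
7: W B1 → L1 miss [D]
8: W B5 → L1 miss wb→B1 [D]
9: W B5 → L1 hit [D]
10: W B5 → L1 hit [D]

WB = [5, 1]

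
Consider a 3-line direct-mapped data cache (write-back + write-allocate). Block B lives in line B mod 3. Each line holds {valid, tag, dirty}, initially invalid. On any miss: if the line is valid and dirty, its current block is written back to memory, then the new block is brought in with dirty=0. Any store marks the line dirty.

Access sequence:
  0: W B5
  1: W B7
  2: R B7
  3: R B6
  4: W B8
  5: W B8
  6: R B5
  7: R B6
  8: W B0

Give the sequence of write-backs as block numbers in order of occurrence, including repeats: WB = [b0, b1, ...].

  0 | W B5 → L2 miss [D]
  1 | W B7 → L1 miss [D]
  2 | R B7 → L1 hit [D]
  3 | R B6 → L0 miss [-]
  4 | W B8 → L2 miss wb→B5 [D]
  5 | W B8 → L2 hit [D]
  6 | R B5 → L2 miss wb→B8 [-]
  7 | R B6 → L0 hit [-]
  8 | W B0 → L0 miss [D]

WB = [5, 8]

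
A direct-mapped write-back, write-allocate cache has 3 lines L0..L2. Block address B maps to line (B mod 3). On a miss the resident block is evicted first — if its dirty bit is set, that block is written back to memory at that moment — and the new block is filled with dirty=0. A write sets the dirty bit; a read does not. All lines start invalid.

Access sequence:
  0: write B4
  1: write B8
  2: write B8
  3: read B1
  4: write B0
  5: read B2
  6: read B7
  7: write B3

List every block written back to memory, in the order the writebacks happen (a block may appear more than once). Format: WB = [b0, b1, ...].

  0 | W B4 → L1 miss [D]
  1 | W B8 → L2 miss [D]
  2 | W B8 → L2 hit [D]
  3 | R B1 → L1 miss wb→B4 [-]
  4 | W B0 → L0 miss [D]
  5 | R B2 → L2 miss wb→B8 [-]
  6 | R B7 → L1 miss [-]
  7 | W B3 → L0 miss wb→B0 [D]

WB = [4, 8, 0]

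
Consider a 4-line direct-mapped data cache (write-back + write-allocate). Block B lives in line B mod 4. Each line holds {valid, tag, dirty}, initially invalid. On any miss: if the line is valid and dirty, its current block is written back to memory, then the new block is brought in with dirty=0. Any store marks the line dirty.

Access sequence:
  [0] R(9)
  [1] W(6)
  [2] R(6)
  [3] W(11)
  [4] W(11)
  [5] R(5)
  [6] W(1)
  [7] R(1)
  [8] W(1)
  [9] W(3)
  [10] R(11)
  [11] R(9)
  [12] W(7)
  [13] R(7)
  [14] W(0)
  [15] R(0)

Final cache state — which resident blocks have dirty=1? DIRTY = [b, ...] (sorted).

0: R B9 -> L1 miss  d=-]
1: W B6 -> L2 miss  d=D]
2: R B6 -> L2 hit  d=D]
3: W B11 -> L3 miss  d=D]
4: W B11 -> L3 hit  d=D]
5: R B5 -> L1 miss  d=-]
6: W B1 -> L1 miss  d=D]
7: R B1 -> L1 hit  d=D]
8: W B1 -> L1 hit  d=D]
9: W B3 -> L3 miss wb->B11  d=D]
10: R B11 -> L3 miss wb->B3  d=-]
11: R B9 -> L1 miss wb->B1  d=-]
12: W B7 -> L3 miss  d=D]
13: R B7 -> L3 hit  d=D]
14: W B0 -> L0 miss  d=D]
15: R B0 -> L0 hit  d=D]

DIRTY = [0, 6, 7]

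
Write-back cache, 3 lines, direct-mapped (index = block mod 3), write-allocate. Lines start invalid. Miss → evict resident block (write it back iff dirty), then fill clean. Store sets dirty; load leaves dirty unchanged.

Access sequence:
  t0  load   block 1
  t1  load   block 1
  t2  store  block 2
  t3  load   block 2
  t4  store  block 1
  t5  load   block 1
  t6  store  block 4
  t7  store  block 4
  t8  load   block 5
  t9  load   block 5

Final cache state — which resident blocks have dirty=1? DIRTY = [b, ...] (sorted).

DIRTY = [4]

0: R B1 → L1 miss [-]
1: R B1 → L1 hit [-]
2: W B2 → L2 miss [D]
3: R B2 → L2 hit [D]
4: W B1 → L1 hit [D]
5: R B1 → L1 hit [D]
6: W B4 → L1 miss wb→B1 [D]
7: W B4 → L1 hit [D]
8: R B5 → L2 miss wb→B2 [-]
9: R B5 → L2 hit [-]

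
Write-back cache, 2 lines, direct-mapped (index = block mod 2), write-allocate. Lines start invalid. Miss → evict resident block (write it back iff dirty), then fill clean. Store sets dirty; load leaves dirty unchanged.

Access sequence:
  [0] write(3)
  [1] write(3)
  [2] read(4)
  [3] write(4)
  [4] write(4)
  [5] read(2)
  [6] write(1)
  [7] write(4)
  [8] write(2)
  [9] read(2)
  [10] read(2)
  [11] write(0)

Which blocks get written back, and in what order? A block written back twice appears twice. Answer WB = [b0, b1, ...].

WB = [4, 3, 4, 2]

  0 | W B3 → L1 miss [D]
  1 | W B3 → L1 hit [D]
  2 | R B4 → L0 miss [-]
  3 | W B4 → L0 hit [D]
  4 | W B4 → L0 hit [D]
  5 | R B2 → L0 miss wb→B4 [-]
  6 | W B1 → L1 miss wb→B3 [D]
  7 | W B4 → L0 miss [D]
  8 | W B2 → L0 miss wb→B4 [D]
  9 | R B2 → L0 hit [D]
  10 | R B2 → L0 hit [D]
  11 | W B0 → L0 miss wb→B2 [D]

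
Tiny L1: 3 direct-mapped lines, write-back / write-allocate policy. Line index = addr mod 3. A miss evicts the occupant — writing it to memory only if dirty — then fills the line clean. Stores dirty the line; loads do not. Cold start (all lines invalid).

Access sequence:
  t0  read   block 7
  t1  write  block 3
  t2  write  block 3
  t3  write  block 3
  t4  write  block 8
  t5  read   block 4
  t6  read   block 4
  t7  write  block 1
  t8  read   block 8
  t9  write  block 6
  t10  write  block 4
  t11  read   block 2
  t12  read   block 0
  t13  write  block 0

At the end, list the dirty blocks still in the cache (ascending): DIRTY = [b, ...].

DIRTY = [0, 4]

  0 | R B7 → L1 miss [-]
  1 | W B3 → L0 miss [D]
  2 | W B3 → L0 hit [D]
  3 | W B3 → L0 hit [D]
  4 | W B8 → L2 miss [D]
  5 | R B4 → L1 miss [-]
  6 | R B4 → L1 hit [-]
  7 | W B1 → L1 miss [D]
  8 | R B8 → L2 hit [D]
  9 | W B6 → L0 miss wb→B3 [D]
  10 | W B4 → L1 miss wb→B1 [D]
  11 | R B2 → L2 miss wb→B8 [-]
  12 | R B0 → L0 miss wb→B6 [-]
  13 | W B0 → L0 hit [D]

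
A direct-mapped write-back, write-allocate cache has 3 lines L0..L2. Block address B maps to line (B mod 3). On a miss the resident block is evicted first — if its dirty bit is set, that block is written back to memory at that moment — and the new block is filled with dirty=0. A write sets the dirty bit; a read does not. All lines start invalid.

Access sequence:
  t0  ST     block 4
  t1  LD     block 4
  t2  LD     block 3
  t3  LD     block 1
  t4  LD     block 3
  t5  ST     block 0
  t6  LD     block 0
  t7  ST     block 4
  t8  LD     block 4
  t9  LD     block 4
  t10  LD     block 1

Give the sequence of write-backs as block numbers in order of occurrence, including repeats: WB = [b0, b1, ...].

0: W B4 -> L1 miss  d=D]
1: R B4 -> L1 hit  d=D]
2: R B3 -> L0 miss  d=-]
3: R B1 -> L1 miss wb->B4  d=-]
4: R B3 -> L0 hit  d=-]
5: W B0 -> L0 miss  d=D]
6: R B0 -> L0 hit  d=D]
7: W B4 -> L1 miss  d=D]
8: R B4 -> L1 hit  d=D]
9: R B4 -> L1 hit  d=D]
10: R B1 -> L1 miss wb->B4  d=-]

WB = [4, 4]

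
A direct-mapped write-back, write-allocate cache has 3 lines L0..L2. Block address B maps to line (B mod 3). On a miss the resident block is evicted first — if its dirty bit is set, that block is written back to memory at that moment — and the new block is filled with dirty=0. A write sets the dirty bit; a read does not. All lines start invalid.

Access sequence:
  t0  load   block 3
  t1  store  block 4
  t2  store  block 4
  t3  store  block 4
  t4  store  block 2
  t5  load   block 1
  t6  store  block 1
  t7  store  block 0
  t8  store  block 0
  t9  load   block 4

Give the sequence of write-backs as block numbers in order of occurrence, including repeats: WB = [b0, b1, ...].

  0 | R B3 → L0 miss [-]
  1 | W B4 → L1 miss [D]
  2 | W B4 → L1 hit [D]
  3 | W B4 → L1 hit [D]
  4 | W B2 → L2 miss [D]
  5 | R B1 → L1 miss wb→B4 [-]
  6 | W B1 → L1 hit [D]
  7 | W B0 → L0 miss [D]
  8 | W B0 → L0 hit [D]
  9 | R B4 → L1 miss wb→B1 [-]

WB = [4, 1]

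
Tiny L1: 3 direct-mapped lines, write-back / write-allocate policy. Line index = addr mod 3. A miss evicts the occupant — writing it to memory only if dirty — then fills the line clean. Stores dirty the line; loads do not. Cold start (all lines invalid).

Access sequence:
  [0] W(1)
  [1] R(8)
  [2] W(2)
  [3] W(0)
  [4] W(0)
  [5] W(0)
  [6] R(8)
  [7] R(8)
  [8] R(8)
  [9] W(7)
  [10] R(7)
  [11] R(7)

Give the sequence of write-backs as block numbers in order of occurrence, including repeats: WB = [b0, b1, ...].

WB = [2, 1]

0: W B1 → L1 miss [D]
1: R B8 → L2 miss [-]
2: W B2 → L2 miss [D]
3: W B0 → L0 miss [D]
4: W B0 → L0 hit [D]
5: W B0 → L0 hit [D]
6: R B8 → L2 miss wb→B2 [-]
7: R B8 → L2 hit [-]
8: R B8 → L2 hit [-]
9: W B7 → L1 miss wb→B1 [D]
10: R B7 → L1 hit [D]
11: R B7 → L1 hit [D]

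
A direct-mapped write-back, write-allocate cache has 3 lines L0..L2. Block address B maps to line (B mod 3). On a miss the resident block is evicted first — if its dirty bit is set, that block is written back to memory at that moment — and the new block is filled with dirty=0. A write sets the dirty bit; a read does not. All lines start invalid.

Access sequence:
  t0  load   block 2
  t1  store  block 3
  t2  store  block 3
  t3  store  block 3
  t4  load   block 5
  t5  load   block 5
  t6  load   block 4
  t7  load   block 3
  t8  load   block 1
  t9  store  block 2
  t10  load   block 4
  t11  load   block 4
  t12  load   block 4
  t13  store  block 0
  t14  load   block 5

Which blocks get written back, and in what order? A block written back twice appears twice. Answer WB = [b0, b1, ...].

0: R B2 -> L2 miss  d=-]
1: W B3 -> L0 miss  d=D]
2: W B3 -> L0 hit  d=D]
3: W B3 -> L0 hit  d=D]
4: R B5 -> L2 miss  d=-]
5: R B5 -> L2 hit  d=-]
6: R B4 -> L1 miss  d=-]
7: R B3 -> L0 hit  d=D]
8: R B1 -> L1 miss  d=-]
9: W B2 -> L2 miss  d=D]
10: R B4 -> L1 miss  d=-]
11: R B4 -> L1 hit  d=-]
12: R B4 -> L1 hit  d=-]
13: W B0 -> L0 miss wb->B3  d=D]
14: R B5 -> L2 miss wb->B2  d=-]

WB = [3, 2]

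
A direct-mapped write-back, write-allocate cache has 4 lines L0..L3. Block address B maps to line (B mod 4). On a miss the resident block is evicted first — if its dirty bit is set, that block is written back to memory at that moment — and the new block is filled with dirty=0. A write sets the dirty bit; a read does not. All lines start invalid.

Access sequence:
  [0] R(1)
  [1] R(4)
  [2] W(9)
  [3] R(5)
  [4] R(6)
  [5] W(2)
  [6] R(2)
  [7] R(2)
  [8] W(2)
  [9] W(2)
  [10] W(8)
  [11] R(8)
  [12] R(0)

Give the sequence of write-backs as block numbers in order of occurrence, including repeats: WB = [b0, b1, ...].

0: R B1 -> L1 miss  d=-]
1: R B4 -> L0 miss  d=-]
2: W B9 -> L1 miss  d=D]
3: R B5 -> L1 miss wb->B9  d=-]
4: R B6 -> L2 miss  d=-]
5: W B2 -> L2 miss  d=D]
6: R B2 -> L2 hit  d=D]
7: R B2 -> L2 hit  d=D]
8: W B2 -> L2 hit  d=D]
9: W B2 -> L2 hit  d=D]
10: W B8 -> L0 miss  d=D]
11: R B8 -> L0 hit  d=D]
12: R B0 -> L0 miss wb->B8  d=-]

WB = [9, 8]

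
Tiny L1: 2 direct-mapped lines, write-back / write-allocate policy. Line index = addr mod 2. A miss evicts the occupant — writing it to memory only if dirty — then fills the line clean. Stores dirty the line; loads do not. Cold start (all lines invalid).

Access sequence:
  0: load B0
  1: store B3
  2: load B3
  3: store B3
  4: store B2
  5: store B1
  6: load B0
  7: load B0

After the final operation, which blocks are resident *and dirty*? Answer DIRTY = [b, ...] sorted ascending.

0: R B0 → L0 miss [-]
1: W B3 → L1 miss [D]
2: R B3 → L1 hit [D]
3: W B3 → L1 hit [D]
4: W B2 → L0 miss [D]
5: W B1 → L1 miss wb→B3 [D]
6: R B0 → L0 miss wb→B2 [-]
7: R B0 → L0 hit [-]

DIRTY = [1]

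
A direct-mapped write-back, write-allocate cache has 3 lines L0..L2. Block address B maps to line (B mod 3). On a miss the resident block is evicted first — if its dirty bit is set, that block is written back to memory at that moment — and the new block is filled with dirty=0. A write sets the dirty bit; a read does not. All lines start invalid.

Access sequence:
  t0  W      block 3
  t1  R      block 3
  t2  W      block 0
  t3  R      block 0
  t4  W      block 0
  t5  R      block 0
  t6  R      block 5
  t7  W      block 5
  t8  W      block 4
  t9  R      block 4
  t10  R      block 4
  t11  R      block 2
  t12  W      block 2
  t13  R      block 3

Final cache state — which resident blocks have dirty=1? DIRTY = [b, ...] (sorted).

DIRTY = [2, 4]

  0 | W B3 → L0 miss [D]
  1 | R B3 → L0 hit [D]
  2 | W B0 → L0 miss wb→B3 [D]
  3 | R B0 → L0 hit [D]
  4 | W B0 → L0 hit [D]
  5 | R B0 → L0 hit [D]
  6 | R B5 → L2 miss [-]
  7 | W B5 → L2 hit [D]
  8 | W B4 → L1 miss [D]
  9 | R B4 → L1 hit [D]
  10 | R B4 → L1 hit [D]
  11 | R B2 → L2 miss wb→B5 [-]
  12 | W B2 → L2 hit [D]
  13 | R B3 → L0 miss wb→B0 [-]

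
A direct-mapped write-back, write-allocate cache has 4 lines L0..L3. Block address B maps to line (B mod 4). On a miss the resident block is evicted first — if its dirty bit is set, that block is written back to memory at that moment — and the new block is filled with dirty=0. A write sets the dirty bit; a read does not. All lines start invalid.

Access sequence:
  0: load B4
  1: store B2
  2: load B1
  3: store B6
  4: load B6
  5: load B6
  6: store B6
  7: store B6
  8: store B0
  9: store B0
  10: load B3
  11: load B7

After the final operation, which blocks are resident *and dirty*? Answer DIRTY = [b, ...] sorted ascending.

0: R B4 → L0 miss [-]
1: W B2 → L2 miss [D]
2: R B1 → L1 miss [-]
3: W B6 → L2 miss wb→B2 [D]
4: R B6 → L2 hit [D]
5: R B6 → L2 hit [D]
6: W B6 → L2 hit [D]
7: W B6 → L2 hit [D]
8: W B0 → L0 miss [D]
9: W B0 → L0 hit [D]
10: R B3 → L3 miss [-]
11: R B7 → L3 miss [-]

DIRTY = [0, 6]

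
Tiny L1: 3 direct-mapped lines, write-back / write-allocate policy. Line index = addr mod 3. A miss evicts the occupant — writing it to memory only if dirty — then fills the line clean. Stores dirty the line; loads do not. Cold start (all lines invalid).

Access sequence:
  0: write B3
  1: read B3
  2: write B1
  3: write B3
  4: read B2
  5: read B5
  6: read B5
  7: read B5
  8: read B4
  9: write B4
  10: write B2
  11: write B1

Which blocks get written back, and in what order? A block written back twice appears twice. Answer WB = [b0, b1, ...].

WB = [1, 4]

  0 | W B3 → L0 miss [D]
  1 | R B3 → L0 hit [D]
  2 | W B1 → L1 miss [D]
  3 | W B3 → L0 hit [D]
  4 | R B2 → L2 miss [-]
  5 | R B5 → L2 miss [-]
  6 | R B5 → L2 hit [-]
  7 | R B5 → L2 hit [-]
  8 | R B4 → L1 miss wb→B1 [-]
  9 | W B4 → L1 hit [D]
  10 | W B2 → L2 miss [D]
  11 | W B1 → L1 miss wb→B4 [D]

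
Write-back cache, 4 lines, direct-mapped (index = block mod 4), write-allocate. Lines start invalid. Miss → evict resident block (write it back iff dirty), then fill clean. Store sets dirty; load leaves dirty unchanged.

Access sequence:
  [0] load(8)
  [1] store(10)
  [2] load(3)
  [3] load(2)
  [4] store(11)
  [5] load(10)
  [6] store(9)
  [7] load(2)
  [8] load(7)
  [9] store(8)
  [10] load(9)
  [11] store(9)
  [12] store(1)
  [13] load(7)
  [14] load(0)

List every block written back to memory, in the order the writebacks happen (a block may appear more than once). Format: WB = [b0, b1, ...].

WB = [10, 11, 9, 8]

  0 | R B8 → L0 miss [-]
  1 | W B10 → L2 miss [D]
  2 | R B3 → L3 miss [-]
  3 | R B2 → L2 miss wb→B10 [-]
  4 | W B11 → L3 miss [D]
  5 | R B10 → L2 miss [-]
  6 | W B9 → L1 miss [D]
  7 | R B2 → L2 miss [-]
  8 | R B7 → L3 miss wb→B11 [-]
  9 | W B8 → L0 hit [D]
  10 | R B9 → L1 hit [D]
  11 | W B9 → L1 hit [D]
  12 | W B1 → L1 miss wb→B9 [D]
  13 | R B7 → L3 hit [-]
  14 | R B0 → L0 miss wb→B8 [-]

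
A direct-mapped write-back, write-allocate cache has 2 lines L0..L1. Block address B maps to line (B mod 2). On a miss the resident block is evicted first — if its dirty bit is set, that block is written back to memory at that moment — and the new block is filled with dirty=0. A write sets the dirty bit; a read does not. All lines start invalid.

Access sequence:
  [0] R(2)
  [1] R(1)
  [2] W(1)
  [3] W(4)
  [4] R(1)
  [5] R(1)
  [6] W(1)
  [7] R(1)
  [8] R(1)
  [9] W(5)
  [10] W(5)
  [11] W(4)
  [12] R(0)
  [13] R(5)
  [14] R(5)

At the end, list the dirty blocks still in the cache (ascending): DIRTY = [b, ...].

0: R B2 → L0 miss [-]
1: R B1 → L1 miss [-]
2: W B1 → L1 hit [D]
3: W B4 → L0 miss [D]
4: R B1 → L1 hit [D]
5: R B1 → L1 hit [D]
6: W B1 → L1 hit [D]
7: R B1 → L1 hit [D]
8: R B1 → L1 hit [D]
9: W B5 → L1 miss wb→B1 [D]
10: W B5 → L1 hit [D]
11: W B4 → L0 hit [D]
12: R B0 → L0 miss wb→B4 [-]
13: R B5 → L1 hit [D]
14: R B5 → L1 hit [D]

DIRTY = [5]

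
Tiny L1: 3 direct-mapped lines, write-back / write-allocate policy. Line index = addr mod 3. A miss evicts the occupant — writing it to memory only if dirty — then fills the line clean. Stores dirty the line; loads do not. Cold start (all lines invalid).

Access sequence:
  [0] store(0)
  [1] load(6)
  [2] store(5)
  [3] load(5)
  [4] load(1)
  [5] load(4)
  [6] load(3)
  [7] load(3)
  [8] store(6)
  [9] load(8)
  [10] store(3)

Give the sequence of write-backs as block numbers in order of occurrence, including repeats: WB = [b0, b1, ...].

0: W B0 -> L0 miss  d=D]
1: R B6 -> L0 miss wb->B0  d=-]
2: W B5 -> L2 miss  d=D]
3: R B5 -> L2 hit  d=D]
4: R B1 -> L1 miss  d=-]
5: R B4 -> L1 miss  d=-]
6: R B3 -> L0 miss  d=-]
7: R B3 -> L0 hit  d=-]
8: W B6 -> L0 miss  d=D]
9: R B8 -> L2 miss wb->B5  d=-]
10: W B3 -> L0 miss wb->B6  d=D]

WB = [0, 5, 6]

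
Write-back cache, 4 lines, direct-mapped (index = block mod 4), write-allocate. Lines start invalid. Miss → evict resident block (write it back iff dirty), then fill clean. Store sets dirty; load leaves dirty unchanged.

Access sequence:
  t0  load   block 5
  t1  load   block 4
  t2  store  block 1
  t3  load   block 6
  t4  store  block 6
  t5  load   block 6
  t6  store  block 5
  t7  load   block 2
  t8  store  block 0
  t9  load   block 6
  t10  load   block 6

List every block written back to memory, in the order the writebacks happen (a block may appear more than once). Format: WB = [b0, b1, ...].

0: R B5 → L1 miss [-]
1: R B4 → L0 miss [-]
2: W B1 → L1 miss [D]
3: R B6 → L2 miss [-]
4: W B6 → L2 hit [D]
5: R B6 → L2 hit [D]
6: W B5 → L1 miss wb→B1 [D]
7: R B2 → L2 miss wb→B6 [-]
8: W B0 → L0 miss [D]
9: R B6 → L2 miss [-]
10: R B6 → L2 hit [-]

WB = [1, 6]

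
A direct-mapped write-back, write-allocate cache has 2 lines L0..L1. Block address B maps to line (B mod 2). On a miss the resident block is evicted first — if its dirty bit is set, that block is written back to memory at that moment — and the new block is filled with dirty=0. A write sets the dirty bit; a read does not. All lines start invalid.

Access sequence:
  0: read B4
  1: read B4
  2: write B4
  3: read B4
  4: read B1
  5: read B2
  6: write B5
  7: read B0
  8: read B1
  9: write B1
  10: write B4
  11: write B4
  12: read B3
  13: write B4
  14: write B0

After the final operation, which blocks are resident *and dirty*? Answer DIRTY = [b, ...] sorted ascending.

  0 | R B4 → L0 miss [-]
  1 | R B4 → L0 hit [-]
  2 | W B4 → L0 hit [D]
  3 | R B4 → L0 hit [D]
  4 | R B1 → L1 miss [-]
  5 | R B2 → L0 miss wb→B4 [-]
  6 | W B5 → L1 miss [D]
  7 | R B0 → L0 miss [-]
  8 | R B1 → L1 miss wb→B5 [-]
  9 | W B1 → L1 hit [D]
  10 | W B4 → L0 miss [D]
  11 | W B4 → L0 hit [D]
  12 | R B3 → L1 miss wb→B1 [-]
  13 | W B4 → L0 hit [D]
  14 | W B0 → L0 miss wb→B4 [D]

DIRTY = [0]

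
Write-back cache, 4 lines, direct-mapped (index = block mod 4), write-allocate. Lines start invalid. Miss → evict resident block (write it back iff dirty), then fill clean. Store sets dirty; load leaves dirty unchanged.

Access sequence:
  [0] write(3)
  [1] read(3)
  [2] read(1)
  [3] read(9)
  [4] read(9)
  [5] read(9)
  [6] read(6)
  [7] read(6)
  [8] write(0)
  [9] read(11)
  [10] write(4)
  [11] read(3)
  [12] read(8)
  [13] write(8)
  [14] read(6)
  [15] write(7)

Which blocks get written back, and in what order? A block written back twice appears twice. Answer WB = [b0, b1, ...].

  0 | W B3 → L3 miss [D]
  1 | R B3 → L3 hit [D]
  2 | R B1 → L1 miss [-]
  3 | R B9 → L1 miss [-]
  4 | R B9 → L1 hit [-]
  5 | R B9 → L1 hit [-]
  6 | R B6 → L2 miss [-]
  7 | R B6 → L2 hit [-]
  8 | W B0 → L0 miss [D]
  9 | R B11 → L3 miss wb→B3 [-]
  10 | W B4 → L0 miss wb→B0 [D]
  11 | R B3 → L3 miss [-]
  12 | R B8 → L0 miss wb→B4 [-]
  13 | W B8 → L0 hit [D]
  14 | R B6 → L2 hit [-]
  15 | W B7 → L3 miss [D]

WB = [3, 0, 4]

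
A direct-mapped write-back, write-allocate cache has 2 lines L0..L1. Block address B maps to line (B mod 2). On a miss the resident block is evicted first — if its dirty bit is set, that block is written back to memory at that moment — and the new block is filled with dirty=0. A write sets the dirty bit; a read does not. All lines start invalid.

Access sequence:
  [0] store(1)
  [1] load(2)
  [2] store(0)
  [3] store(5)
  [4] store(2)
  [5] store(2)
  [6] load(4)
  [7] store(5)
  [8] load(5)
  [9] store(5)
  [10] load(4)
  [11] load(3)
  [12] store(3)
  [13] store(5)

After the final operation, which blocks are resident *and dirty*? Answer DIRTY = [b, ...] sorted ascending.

  0 | W B1 → L1 miss [D]
  1 | R B2 → L0 miss [-]
  2 | W B0 → L0 miss [D]
  3 | W B5 → L1 miss wb→B1 [D]
  4 | W B2 → L0 miss wb→B0 [D]
  5 | W B2 → L0 hit [D]
  6 | R B4 → L0 miss wb→B2 [-]
  7 | W B5 → L1 hit [D]
  8 | R B5 → L1 hit [D]
  9 | W B5 → L1 hit [D]
  10 | R B4 → L0 hit [-]
  11 | R B3 → L1 miss wb→B5 [-]
  12 | W B3 → L1 hit [D]
  13 | W B5 → L1 miss wb→B3 [D]

DIRTY = [5]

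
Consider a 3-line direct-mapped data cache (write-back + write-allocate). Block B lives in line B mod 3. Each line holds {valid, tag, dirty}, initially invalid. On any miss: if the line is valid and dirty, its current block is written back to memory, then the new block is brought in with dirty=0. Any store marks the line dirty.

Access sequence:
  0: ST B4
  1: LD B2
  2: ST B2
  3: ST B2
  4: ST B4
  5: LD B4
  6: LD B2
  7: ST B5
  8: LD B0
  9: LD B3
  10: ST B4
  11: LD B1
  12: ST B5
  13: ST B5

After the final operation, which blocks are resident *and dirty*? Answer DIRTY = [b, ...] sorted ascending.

0: W B4 → L1 miss [D]
1: R B2 → L2 miss [-]
2: W B2 → L2 hit [D]
3: W B2 → L2 hit [D]
4: W B4 → L1 hit [D]
5: R B4 → L1 hit [D]
6: R B2 → L2 hit [D]
7: W B5 → L2 miss wb→B2 [D]
8: R B0 → L0 miss [-]
9: R B3 → L0 miss [-]
10: W B4 → L1 hit [D]
11: R B1 → L1 miss wb→B4 [-]
12: W B5 → L2 hit [D]
13: W B5 → L2 hit [D]

DIRTY = [5]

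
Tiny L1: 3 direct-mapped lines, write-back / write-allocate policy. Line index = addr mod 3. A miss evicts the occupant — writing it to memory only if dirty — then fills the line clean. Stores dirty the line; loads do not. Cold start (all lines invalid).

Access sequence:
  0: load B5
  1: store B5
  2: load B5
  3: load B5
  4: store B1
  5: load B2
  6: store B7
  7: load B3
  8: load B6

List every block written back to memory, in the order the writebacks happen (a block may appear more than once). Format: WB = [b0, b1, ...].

0: R B5 -> L2 miss  d=-]
1: W B5 -> L2 hit  d=D]
2: R B5 -> L2 hit  d=D]
3: R B5 -> L2 hit  d=D]
4: W B1 -> L1 miss  d=D]
5: R B2 -> L2 miss wb->B5  d=-]
6: W B7 -> L1 miss wb->B1  d=D]
7: R B3 -> L0 miss  d=-]
8: R B6 -> L0 miss  d=-]

WB = [5, 1]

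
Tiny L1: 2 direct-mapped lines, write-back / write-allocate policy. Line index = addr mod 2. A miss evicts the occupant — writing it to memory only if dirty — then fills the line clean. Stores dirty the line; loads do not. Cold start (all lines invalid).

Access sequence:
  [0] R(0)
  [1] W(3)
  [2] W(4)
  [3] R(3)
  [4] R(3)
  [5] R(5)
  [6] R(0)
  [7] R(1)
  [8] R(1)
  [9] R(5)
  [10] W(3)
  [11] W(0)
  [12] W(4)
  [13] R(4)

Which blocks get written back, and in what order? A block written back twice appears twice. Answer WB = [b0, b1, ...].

0: R B0 → L0 miss [-]
1: W B3 → L1 miss [D]
2: W B4 → L0 miss [D]
3: R B3 → L1 hit [D]
4: R B3 → L1 hit [D]
5: R B5 → L1 miss wb→B3 [-]
6: R B0 → L0 miss wb→B4 [-]
7: R B1 → L1 miss [-]
8: R B1 → L1 hit [-]
9: R B5 → L1 miss [-]
10: W B3 → L1 miss [D]
11: W B0 → L0 hit [D]
12: W B4 → L0 miss wb→B0 [D]
13: R B4 → L0 hit [D]

WB = [3, 4, 0]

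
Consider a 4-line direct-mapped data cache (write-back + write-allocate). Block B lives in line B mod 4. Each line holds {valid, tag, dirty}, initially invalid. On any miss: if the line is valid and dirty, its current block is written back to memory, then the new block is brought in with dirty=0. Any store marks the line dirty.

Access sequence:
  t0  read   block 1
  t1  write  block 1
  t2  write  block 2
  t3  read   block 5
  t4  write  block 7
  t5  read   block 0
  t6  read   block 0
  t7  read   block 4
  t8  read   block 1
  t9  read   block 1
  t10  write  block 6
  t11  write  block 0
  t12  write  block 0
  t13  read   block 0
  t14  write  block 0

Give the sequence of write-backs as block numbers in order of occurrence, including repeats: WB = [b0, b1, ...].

WB = [1, 2]

0: R B1 -> L1 miss  d=-]
1: W B1 -> L1 hit  d=D]
2: W B2 -> L2 miss  d=D]
3: R B5 -> L1 miss wb->B1  d=-]
4: W B7 -> L3 miss  d=D]
5: R B0 -> L0 miss  d=-]
6: R B0 -> L0 hit  d=-]
7: R B4 -> L0 miss  d=-]
8: R B1 -> L1 miss  d=-]
9: R B1 -> L1 hit  d=-]
10: W B6 -> L2 miss wb->B2  d=D]
11: W B0 -> L0 miss  d=D]
12: W B0 -> L0 hit  d=D]
13: R B0 -> L0 hit  d=D]
14: W B0 -> L0 hit  d=D]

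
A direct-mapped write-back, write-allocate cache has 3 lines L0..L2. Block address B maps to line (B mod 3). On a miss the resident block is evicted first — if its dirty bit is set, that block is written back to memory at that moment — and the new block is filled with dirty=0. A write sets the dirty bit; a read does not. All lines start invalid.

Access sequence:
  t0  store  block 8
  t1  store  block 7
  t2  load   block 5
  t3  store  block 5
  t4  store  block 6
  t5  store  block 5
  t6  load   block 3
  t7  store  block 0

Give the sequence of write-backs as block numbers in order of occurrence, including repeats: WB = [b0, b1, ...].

0: W B8 -> L2 miss  d=D]
1: W B7 -> L1 miss  d=D]
2: R B5 -> L2 miss wb->B8  d=-]
3: W B5 -> L2 hit  d=D]
4: W B6 -> L0 miss  d=D]
5: W B5 -> L2 hit  d=D]
6: R B3 -> L0 miss wb->B6  d=-]
7: W B0 -> L0 miss  d=D]

WB = [8, 6]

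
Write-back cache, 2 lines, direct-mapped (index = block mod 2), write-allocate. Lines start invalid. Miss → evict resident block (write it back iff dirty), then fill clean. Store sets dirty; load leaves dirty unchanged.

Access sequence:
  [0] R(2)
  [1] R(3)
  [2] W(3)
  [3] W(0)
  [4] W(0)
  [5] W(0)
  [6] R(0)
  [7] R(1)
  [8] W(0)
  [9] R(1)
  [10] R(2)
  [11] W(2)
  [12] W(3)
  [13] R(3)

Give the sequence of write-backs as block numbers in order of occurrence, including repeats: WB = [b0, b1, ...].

WB = [3, 0]

  0 | R B2 → L0 miss [-]
  1 | R B3 → L1 miss [-]
  2 | W B3 → L1 hit [D]
  3 | W B0 → L0 miss [D]
  4 | W B0 → L0 hit [D]
  5 | W B0 → L0 hit [D]
  6 | R B0 → L0 hit [D]
  7 | R B1 → L1 miss wb→B3 [-]
  8 | W B0 → L0 hit [D]
  9 | R B1 → L1 hit [-]
  10 | R B2 → L0 miss wb→B0 [-]
  11 | W B2 → L0 hit [D]
  12 | W B3 → L1 miss [D]
  13 | R B3 → L1 hit [D]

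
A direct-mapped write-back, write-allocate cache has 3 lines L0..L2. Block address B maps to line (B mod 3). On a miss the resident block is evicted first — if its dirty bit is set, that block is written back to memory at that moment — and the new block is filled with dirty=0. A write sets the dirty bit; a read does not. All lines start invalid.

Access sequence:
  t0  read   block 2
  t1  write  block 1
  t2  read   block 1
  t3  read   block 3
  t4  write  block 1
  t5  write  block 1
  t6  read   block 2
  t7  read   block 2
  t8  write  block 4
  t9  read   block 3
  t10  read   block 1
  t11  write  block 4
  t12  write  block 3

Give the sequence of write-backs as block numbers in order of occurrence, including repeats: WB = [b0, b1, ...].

WB = [1, 4]

  0 | R B2 → L2 miss [-]
  1 | W B1 → L1 miss [D]
  2 | R B1 → L1 hit [D]
  3 | R B3 → L0 miss [-]
  4 | W B1 → L1 hit [D]
  5 | W B1 → L1 hit [D]
  6 | R B2 → L2 hit [-]
  7 | R B2 → L2 hit [-]
  8 | W B4 → L1 miss wb→B1 [D]
  9 | R B3 → L0 hit [-]
  10 | R B1 → L1 miss wb→B4 [-]
  11 | W B4 → L1 miss [D]
  12 | W B3 → L0 hit [D]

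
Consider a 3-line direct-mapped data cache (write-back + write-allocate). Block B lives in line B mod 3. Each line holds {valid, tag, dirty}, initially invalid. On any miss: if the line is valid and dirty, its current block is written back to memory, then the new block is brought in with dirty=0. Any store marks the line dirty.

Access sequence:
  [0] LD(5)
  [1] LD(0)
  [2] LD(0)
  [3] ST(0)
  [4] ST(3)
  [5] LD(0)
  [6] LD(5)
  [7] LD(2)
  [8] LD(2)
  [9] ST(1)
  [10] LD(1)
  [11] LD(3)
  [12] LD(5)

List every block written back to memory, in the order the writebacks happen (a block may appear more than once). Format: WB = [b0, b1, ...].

WB = [0, 3]

0: R B5 → L2 miss [-]
1: R B0 → L0 miss [-]
2: R B0 → L0 hit [-]
3: W B0 → L0 hit [D]
4: W B3 → L0 miss wb→B0 [D]
5: R B0 → L0 miss wb→B3 [-]
6: R B5 → L2 hit [-]
7: R B2 → L2 miss [-]
8: R B2 → L2 hit [-]
9: W B1 → L1 miss [D]
10: R B1 → L1 hit [D]
11: R B3 → L0 miss [-]
12: R B5 → L2 miss [-]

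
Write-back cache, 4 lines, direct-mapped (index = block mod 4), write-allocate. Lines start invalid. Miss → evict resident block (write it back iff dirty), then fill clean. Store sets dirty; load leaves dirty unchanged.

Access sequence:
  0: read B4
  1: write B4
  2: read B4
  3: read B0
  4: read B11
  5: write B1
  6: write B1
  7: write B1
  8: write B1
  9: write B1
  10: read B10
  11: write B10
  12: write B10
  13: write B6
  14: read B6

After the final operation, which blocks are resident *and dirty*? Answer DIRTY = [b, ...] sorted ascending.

0: R B4 → L0 miss [-]
1: W B4 → L0 hit [D]
2: R B4 → L0 hit [D]
3: R B0 → L0 miss wb→B4 [-]
4: R B11 → L3 miss [-]
5: W B1 → L1 miss [D]
6: W B1 → L1 hit [D]
7: W B1 → L1 hit [D]
8: W B1 → L1 hit [D]
9: W B1 → L1 hit [D]
10: R B10 → L2 miss [-]
11: W B10 → L2 hit [D]
12: W B10 → L2 hit [D]
13: W B6 → L2 miss wb→B10 [D]
14: R B6 → L2 hit [D]

DIRTY = [1, 6]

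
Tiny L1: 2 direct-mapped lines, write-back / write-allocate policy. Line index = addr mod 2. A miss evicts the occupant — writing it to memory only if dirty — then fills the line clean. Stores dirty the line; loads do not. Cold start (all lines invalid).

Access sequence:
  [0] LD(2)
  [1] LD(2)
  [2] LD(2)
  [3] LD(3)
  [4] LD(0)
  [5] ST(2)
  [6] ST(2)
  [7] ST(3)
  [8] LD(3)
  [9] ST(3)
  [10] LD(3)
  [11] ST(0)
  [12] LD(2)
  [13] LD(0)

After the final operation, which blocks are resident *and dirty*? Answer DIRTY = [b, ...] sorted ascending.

DIRTY = [3]

  0 | R B2 → L0 miss [-]
  1 | R B2 → L0 hit [-]
  2 | R B2 → L0 hit [-]
  3 | R B3 → L1 miss [-]
  4 | R B0 → L0 miss [-]
  5 | W B2 → L0 miss [D]
  6 | W B2 → L0 hit [D]
  7 | W B3 → L1 hit [D]
  8 | R B3 → L1 hit [D]
  9 | W B3 → L1 hit [D]
  10 | R B3 → L1 hit [D]
  11 | W B0 → L0 miss wb→B2 [D]
  12 | R B2 → L0 miss wb→B0 [-]
  13 | R B0 → L0 miss [-]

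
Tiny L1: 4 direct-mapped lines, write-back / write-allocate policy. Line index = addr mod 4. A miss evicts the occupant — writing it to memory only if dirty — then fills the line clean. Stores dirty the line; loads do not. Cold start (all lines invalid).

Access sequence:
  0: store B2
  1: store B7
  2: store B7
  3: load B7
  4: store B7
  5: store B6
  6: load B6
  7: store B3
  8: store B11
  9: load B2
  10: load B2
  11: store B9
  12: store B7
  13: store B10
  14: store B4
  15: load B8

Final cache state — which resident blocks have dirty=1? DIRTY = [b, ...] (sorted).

DIRTY = [7, 9, 10]

0: W B2 -> L2 miss  d=D]
1: W B7 -> L3 miss  d=D]
2: W B7 -> L3 hit  d=D]
3: R B7 -> L3 hit  d=D]
4: W B7 -> L3 hit  d=D]
5: W B6 -> L2 miss wb->B2  d=D]
6: R B6 -> L2 hit  d=D]
7: W B3 -> L3 miss wb->B7  d=D]
8: W B11 -> L3 miss wb->B3  d=D]
9: R B2 -> L2 miss wb->B6  d=-]
10: R B2 -> L2 hit  d=-]
11: W B9 -> L1 miss  d=D]
12: W B7 -> L3 miss wb->B11  d=D]
13: W B10 -> L2 miss  d=D]
14: W B4 -> L0 miss  d=D]
15: R B8 -> L0 miss wb->B4  d=-]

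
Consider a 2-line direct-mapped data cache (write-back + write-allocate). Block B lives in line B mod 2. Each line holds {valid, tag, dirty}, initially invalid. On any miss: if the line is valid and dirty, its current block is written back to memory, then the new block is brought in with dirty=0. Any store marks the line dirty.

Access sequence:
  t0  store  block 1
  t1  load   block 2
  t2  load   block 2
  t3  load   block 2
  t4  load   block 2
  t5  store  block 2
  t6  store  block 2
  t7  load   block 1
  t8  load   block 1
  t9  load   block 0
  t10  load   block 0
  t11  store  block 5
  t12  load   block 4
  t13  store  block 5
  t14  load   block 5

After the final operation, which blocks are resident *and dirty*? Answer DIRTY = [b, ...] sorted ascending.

0: W B1 → L1 miss [D]
1: R B2 → L0 miss [-]
2: R B2 → L0 hit [-]
3: R B2 → L0 hit [-]
4: R B2 → L0 hit [-]
5: W B2 → L0 hit [D]
6: W B2 → L0 hit [D]
7: R B1 → L1 hit [D]
8: R B1 → L1 hit [D]
9: R B0 → L0 miss wb→B2 [-]
10: R B0 → L0 hit [-]
11: W B5 → L1 miss wb→B1 [D]
12: R B4 → L0 miss [-]
13: W B5 → L1 hit [D]
14: R B5 → L1 hit [D]

DIRTY = [5]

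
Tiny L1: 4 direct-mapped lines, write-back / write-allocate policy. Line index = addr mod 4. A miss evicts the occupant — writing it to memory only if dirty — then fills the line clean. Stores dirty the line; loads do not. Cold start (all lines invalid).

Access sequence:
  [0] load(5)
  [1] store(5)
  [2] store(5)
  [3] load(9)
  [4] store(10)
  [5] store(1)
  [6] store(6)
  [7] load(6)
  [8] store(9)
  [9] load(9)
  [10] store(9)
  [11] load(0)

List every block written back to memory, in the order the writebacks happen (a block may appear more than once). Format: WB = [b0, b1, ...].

WB = [5, 10, 1]

0: R B5 -> L1 miss  d=-]
1: W B5 -> L1 hit  d=D]
2: W B5 -> L1 hit  d=D]
3: R B9 -> L1 miss wb->B5  d=-]
4: W B10 -> L2 miss  d=D]
5: W B1 -> L1 miss  d=D]
6: W B6 -> L2 miss wb->B10  d=D]
7: R B6 -> L2 hit  d=D]
8: W B9 -> L1 miss wb->B1  d=D]
9: R B9 -> L1 hit  d=D]
10: W B9 -> L1 hit  d=D]
11: R B0 -> L0 miss  d=-]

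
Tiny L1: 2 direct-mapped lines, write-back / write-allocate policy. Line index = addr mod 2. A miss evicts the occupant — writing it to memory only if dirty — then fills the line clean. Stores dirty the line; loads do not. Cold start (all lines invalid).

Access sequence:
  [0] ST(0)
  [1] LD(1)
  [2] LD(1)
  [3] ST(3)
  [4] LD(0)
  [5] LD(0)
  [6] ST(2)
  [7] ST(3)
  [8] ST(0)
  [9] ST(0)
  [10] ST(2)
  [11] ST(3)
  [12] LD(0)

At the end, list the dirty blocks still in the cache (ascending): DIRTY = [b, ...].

  0 | W B0 → L0 miss [D]
  1 | R B1 → L1 miss [-]
  2 | R B1 → L1 hit [-]
  3 | W B3 → L1 miss [D]
  4 | R B0 → L0 hit [D]
  5 | R B0 → L0 hit [D]
  6 | W B2 → L0 miss wb→B0 [D]
  7 | W B3 → L1 hit [D]
  8 | W B0 → L0 miss wb→B2 [D]
  9 | W B0 → L0 hit [D]
  10 | W B2 → L0 miss wb→B0 [D]
  11 | W B3 → L1 hit [D]
  12 | R B0 → L0 miss wb→B2 [-]

DIRTY = [3]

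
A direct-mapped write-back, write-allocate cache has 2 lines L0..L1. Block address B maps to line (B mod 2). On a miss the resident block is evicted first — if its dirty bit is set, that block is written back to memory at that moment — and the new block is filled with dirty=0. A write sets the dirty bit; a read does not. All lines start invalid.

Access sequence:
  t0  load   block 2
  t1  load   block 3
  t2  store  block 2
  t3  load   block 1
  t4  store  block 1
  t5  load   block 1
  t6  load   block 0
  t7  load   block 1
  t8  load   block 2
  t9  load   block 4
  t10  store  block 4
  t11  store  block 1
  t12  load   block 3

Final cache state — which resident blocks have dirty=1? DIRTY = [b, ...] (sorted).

0: R B2 -> L0 miss  d=-]
1: R B3 -> L1 miss  d=-]
2: W B2 -> L0 hit  d=D]
3: R B1 -> L1 miss  d=-]
4: W B1 -> L1 hit  d=D]
5: R B1 -> L1 hit  d=D]
6: R B0 -> L0 miss wb->B2  d=-]
7: R B1 -> L1 hit  d=D]
8: R B2 -> L0 miss  d=-]
9: R B4 -> L0 miss  d=-]
10: W B4 -> L0 hit  d=D]
11: W B1 -> L1 hit  d=D]
12: R B3 -> L1 miss wb->B1  d=-]

DIRTY = [4]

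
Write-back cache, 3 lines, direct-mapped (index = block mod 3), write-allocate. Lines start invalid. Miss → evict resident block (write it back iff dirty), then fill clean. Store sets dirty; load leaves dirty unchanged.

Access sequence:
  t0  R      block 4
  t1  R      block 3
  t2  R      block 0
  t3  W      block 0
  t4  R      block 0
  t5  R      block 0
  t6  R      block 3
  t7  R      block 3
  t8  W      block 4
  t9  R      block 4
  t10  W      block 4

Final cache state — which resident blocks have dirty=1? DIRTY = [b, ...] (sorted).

DIRTY = [4]

  0 | R B4 → L1 miss [-]
  1 | R B3 → L0 miss [-]
  2 | R B0 → L0 miss [-]
  3 | W B0 → L0 hit [D]
  4 | R B0 → L0 hit [D]
  5 | R B0 → L0 hit [D]
  6 | R B3 → L0 miss wb→B0 [-]
  7 | R B3 → L0 hit [-]
  8 | W B4 → L1 hit [D]
  9 | R B4 → L1 hit [D]
  10 | W B4 → L1 hit [D]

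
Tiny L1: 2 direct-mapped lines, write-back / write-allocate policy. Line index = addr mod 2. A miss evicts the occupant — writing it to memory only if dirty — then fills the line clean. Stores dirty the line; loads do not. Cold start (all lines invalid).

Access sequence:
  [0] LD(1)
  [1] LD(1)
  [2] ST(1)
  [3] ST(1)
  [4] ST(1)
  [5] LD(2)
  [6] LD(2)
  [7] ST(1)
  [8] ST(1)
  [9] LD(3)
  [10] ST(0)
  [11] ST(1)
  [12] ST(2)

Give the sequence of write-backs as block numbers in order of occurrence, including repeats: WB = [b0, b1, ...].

WB = [1, 0]

  0 | R B1 → L1 miss [-]
  1 | R B1 → L1 hit [-]
  2 | W B1 → L1 hit [D]
  3 | W B1 → L1 hit [D]
  4 | W B1 → L1 hit [D]
  5 | R B2 → L0 miss [-]
  6 | R B2 → L0 hit [-]
  7 | W B1 → L1 hit [D]
  8 | W B1 → L1 hit [D]
  9 | R B3 → L1 miss wb→B1 [-]
  10 | W B0 → L0 miss [D]
  11 | W B1 → L1 miss [D]
  12 | W B2 → L0 miss wb→B0 [D]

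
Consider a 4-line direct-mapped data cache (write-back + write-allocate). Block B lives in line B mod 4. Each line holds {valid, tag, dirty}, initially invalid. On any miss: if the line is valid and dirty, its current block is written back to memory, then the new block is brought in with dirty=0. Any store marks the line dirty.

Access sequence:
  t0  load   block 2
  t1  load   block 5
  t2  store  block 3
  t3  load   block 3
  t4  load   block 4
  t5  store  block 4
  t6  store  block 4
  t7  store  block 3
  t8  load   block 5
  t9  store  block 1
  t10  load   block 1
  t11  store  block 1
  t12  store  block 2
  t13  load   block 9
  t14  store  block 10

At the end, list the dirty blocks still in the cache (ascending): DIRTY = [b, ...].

0: R B2 -> L2 miss  d=-]
1: R B5 -> L1 miss  d=-]
2: W B3 -> L3 miss  d=D]
3: R B3 -> L3 hit  d=D]
4: R B4 -> L0 miss  d=-]
5: W B4 -> L0 hit  d=D]
6: W B4 -> L0 hit  d=D]
7: W B3 -> L3 hit  d=D]
8: R B5 -> L1 hit  d=-]
9: W B1 -> L1 miss  d=D]
10: R B1 -> L1 hit  d=D]
11: W B1 -> L1 hit  d=D]
12: W B2 -> L2 hit  d=D]
13: R B9 -> L1 miss wb->B1  d=-]
14: W B10 -> L2 miss wb->B2  d=D]

DIRTY = [3, 4, 10]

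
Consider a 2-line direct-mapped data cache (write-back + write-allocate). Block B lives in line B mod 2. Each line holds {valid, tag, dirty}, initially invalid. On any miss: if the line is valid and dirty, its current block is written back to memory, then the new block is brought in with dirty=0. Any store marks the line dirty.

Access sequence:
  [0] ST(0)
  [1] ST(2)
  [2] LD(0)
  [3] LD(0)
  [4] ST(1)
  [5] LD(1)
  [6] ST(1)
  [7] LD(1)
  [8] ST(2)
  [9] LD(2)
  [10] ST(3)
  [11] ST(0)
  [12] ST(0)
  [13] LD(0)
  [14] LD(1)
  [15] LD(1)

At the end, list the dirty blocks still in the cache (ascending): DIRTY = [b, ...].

DIRTY = [0]

  0 | W B0 → L0 miss [D]
  1 | W B2 → L0 miss wb→B0 [D]
  2 | R B0 → L0 miss wb→B2 [-]
  3 | R B0 → L0 hit [-]
  4 | W B1 → L1 miss [D]
  5 | R B1 → L1 hit [D]
  6 | W B1 → L1 hit [D]
  7 | R B1 → L1 hit [D]
  8 | W B2 → L0 miss [D]
  9 | R B2 → L0 hit [D]
  10 | W B3 → L1 miss wb→B1 [D]
  11 | W B0 → L0 miss wb→B2 [D]
  12 | W B0 → L0 hit [D]
  13 | R B0 → L0 hit [D]
  14 | R B1 → L1 miss wb→B3 [-]
  15 | R B1 → L1 hit [-]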